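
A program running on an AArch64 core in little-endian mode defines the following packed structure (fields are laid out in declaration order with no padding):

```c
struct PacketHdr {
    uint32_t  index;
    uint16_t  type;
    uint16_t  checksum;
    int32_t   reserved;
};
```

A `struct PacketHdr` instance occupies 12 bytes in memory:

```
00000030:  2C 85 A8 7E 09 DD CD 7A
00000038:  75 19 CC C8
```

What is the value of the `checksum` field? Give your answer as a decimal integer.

`checksum` follows `index` (4 B), `type` (2 B), so it starts at offset 4 + 2 = 6 and occupies 2 bytes.
Bytes at offsets 6..7: CD 7A.
Little-endian stores the least-significant byte at the lowest address.
Reassemble most-significant byte first: 7A CD → 0x7ACD.
0x7ACD = 31437.

31437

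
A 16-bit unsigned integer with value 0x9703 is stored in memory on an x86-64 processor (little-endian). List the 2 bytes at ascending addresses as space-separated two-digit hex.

Split into bytes (most-significant first): 97 03.
Little-endian: lowest address holds the least-significant byte.
So at ascending addresses the bytes are 03 97.

03 97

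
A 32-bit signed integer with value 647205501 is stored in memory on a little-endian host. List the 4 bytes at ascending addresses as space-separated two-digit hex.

7D 92 93 26

647205501 in hexadecimal, padded to 32 bits, is 0x2693927D.
Split into bytes (most-significant first): 26 93 92 7D.
In little-endian order the low byte comes first in memory.
So at ascending addresses the bytes are 7D 92 93 26.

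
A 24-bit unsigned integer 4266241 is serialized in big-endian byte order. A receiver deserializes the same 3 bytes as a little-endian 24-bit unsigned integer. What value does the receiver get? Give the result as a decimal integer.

72001

4266241 in 24-bit hexadecimal is 0x411901.
Stored big-endian, the bytes at ascending addresses are 41 19 01.
Read back as little-endian, the first byte is least significant, giving 0x011941.
0x011941 = 72001.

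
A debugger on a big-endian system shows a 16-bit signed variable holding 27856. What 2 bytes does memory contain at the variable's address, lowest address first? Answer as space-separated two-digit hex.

27856 in hexadecimal, padded to 16 bits, is 0x6CD0.
Split into bytes (most-significant first): 6C D0.
Big-endian: lowest address holds the most-significant byte.
So the memory order matches the most-significant-first order: 6C D0.

6C D0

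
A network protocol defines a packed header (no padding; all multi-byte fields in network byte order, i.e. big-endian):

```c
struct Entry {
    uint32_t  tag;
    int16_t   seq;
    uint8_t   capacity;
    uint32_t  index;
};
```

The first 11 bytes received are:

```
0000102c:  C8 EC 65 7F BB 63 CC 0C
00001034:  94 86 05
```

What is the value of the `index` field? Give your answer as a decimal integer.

211060229

`index` follows `tag` (4 B), `seq` (2 B), `capacity` (1 B), so it starts at offset 4 + 2 + 1 = 7 and occupies 4 bytes.
Bytes at offsets 7..10: 0C 94 86 05.
In big-endian order the high byte comes first in memory.
The bytes are already most-significant first: 0x0C948605.
0x0C948605 = 211060229.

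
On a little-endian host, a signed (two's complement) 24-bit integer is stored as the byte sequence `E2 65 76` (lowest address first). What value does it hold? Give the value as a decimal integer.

Little-endian: lowest address holds the least-significant byte.
Reassemble most-significant byte first: 76 65 E2 → 0x7665E2.
0x7665E2 = 7759330.

7759330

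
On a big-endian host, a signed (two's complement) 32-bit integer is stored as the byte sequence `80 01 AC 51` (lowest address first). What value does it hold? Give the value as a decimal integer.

Big-endian stores the most-significant byte at the lowest address.
The bytes are already most-significant first: 0x8001AC51.
Top bit is set, so as a signed 32-bit value this is 0x8001AC51 − 2^32 = -2147373999.

-2147373999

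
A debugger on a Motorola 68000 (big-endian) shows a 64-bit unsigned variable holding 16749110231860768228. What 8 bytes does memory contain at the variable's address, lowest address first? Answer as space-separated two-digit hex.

E8 70 CB 03 E9 EB ED E4

16749110231860768228 in hexadecimal, padded to 64 bits, is 0xE870CB03E9EBEDE4.
Split into bytes (most-significant first): E8 70 CB 03 E9 EB ED E4.
Big-endian stores the most-significant byte at the lowest address.
So the memory order matches the most-significant-first order: E8 70 CB 03 E9 EB ED E4.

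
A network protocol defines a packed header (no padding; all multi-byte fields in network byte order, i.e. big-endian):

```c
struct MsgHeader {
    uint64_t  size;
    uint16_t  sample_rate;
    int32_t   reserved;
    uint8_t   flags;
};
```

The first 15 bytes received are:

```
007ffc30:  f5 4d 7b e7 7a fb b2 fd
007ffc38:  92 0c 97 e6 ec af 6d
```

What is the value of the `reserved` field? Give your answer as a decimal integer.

-1746473809

`reserved` follows `size` (8 B), `sample_rate` (2 B), so it starts at offset 8 + 2 = 10 and occupies 4 bytes.
Bytes at offsets 10..13: 97 E6 EC AF.
Big-endian stores the most-significant byte at the lowest address.
The bytes are already most-significant first: 0x97E6ECAF.
Top bit is set, so as a signed 32-bit value this is 0x97E6ECAF − 2^32 = -1746473809.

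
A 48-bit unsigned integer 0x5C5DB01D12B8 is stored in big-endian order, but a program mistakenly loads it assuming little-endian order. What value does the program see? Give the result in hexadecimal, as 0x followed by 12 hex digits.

Stored big-endian, the bytes at ascending addresses are 5C 5D B0 1D 12 B8.
Read back as little-endian, the first byte is least significant, giving 0xB8121DB05D5C.

0xB8121DB05D5C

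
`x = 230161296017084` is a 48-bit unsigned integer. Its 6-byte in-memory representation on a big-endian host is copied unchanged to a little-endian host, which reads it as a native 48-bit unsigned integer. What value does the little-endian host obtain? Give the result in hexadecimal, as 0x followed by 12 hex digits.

230161296017084 in 48-bit hexadecimal is 0xD1549A4A46BC.
Stored big-endian, the bytes at ascending addresses are D1 54 9A 4A 46 BC.
Read back as little-endian, the first byte is least significant, giving 0xBC464A9A54D1.

0xBC464A9A54D1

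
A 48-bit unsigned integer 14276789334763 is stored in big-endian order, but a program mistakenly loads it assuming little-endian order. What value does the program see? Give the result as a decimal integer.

14276789334763 in 48-bit hexadecimal is 0x0CFC12F4F2EB.
Stored big-endian, the bytes at ascending addresses are 0C FC 12 F4 F2 EB.
Read back as little-endian, the first byte is least significant, giving 0xEBF2F412FC0C.
0xEBF2F412FC0C = 259428709497868.

259428709497868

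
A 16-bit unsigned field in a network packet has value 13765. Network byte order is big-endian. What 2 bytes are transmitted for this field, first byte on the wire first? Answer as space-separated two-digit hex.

13765 in hexadecimal, padded to 16 bits, is 0x35C5.
Split into bytes (most-significant first): 35 C5.
Big-endian: lowest address holds the most-significant byte.
So the memory order matches the most-significant-first order: 35 C5.

35 C5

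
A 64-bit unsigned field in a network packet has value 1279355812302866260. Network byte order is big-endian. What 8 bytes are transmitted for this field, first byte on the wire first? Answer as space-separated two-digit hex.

11 C1 2F 55 3D A4 C7 54

1279355812302866260 in hexadecimal, padded to 64 bits, is 0x11C12F553DA4C754.
Split into bytes (most-significant first): 11 C1 2F 55 3D A4 C7 54.
Big-endian stores the most-significant byte at the lowest address.
So the memory order matches the most-significant-first order: 11 C1 2F 55 3D A4 C7 54.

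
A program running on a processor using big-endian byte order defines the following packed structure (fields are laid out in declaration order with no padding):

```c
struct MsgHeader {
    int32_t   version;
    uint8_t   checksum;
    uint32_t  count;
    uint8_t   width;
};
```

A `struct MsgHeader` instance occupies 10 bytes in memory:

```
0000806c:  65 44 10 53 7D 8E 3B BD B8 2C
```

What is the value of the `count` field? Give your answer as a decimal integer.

`count` follows `version` (4 B), `checksum` (1 B), so it starts at offset 4 + 1 = 5 and occupies 4 bytes.
Bytes at offsets 5..8: 8E 3B BD B8.
Big-endian stores the most-significant byte at the lowest address.
The bytes are already most-significant first: 0x8E3BBDB8.
0x8E3BBDB8 = 2386279864.

2386279864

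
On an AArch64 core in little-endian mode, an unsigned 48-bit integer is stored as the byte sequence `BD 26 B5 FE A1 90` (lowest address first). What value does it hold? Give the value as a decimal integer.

Little-endian stores the least-significant byte at the lowest address.
Reassemble most-significant byte first: 90 A1 FE B5 26 BD → 0x90A1FEB526BD.
0x90A1FEB526BD = 159025437419197.

159025437419197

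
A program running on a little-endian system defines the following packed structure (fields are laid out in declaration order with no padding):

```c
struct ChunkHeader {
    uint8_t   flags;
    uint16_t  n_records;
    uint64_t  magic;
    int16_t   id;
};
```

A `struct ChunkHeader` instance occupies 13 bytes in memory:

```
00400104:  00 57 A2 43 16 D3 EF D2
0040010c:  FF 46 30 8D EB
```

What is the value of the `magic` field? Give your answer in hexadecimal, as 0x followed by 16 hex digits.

0x3046FFD2EFD31643

`magic` follows `flags` (1 B), `n_records` (2 B), so it starts at offset 1 + 2 = 3 and occupies 8 bytes.
Bytes at offsets 3..10: 43 16 D3 EF D2 FF 46 30.
Little-endian stores the least-significant byte at the lowest address.
Reassemble most-significant byte first: 30 46 FF D2 EF D3 16 43 → 0x3046FFD2EFD31643.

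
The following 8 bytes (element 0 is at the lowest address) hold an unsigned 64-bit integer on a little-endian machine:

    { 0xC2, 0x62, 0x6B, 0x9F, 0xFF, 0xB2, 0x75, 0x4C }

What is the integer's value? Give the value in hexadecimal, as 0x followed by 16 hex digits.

Little-endian stores the least-significant byte at the lowest address.
Reassemble most-significant byte first: 4C 75 B2 FF 9F 6B 62 C2 → 0x4C75B2FF9F6B62C2.

0x4C75B2FF9F6B62C2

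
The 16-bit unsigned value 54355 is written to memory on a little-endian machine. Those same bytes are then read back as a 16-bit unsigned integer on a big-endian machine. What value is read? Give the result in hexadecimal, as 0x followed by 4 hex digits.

54355 in 16-bit hexadecimal is 0xD453.
Stored little-endian, the bytes at ascending addresses are 53 D4.
Read back as big-endian, the last byte is least significant, giving 0x53D4.

0x53D4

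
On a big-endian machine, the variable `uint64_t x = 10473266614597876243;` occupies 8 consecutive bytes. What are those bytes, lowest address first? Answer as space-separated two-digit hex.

91 58 84 7F 09 10 7A 13

10473266614597876243 in hexadecimal, padded to 64 bits, is 0x9158847F09107A13.
Split into bytes (most-significant first): 91 58 84 7F 09 10 7A 13.
In big-endian order the high byte comes first in memory.
So the memory order matches the most-significant-first order: 91 58 84 7F 09 10 7A 13.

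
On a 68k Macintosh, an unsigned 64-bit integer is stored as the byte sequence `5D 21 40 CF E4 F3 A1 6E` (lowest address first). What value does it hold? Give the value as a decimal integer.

6710716181402329454

Big-endian: lowest address holds the most-significant byte.
The bytes are already most-significant first: 0x5D2140CFE4F3A16E.
0x5D2140CFE4F3A16E = 6710716181402329454.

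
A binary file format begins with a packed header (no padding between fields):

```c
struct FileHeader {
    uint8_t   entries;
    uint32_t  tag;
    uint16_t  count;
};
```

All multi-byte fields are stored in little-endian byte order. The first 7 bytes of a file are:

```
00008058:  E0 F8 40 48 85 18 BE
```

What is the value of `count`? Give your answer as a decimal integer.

`count` follows `entries` (1 B), `tag` (4 B), so it starts at offset 1 + 4 = 5 and occupies 2 bytes.
Bytes at offsets 5..6: 18 BE.
Little-endian stores the least-significant byte at the lowest address.
Reassemble most-significant byte first: BE 18 → 0xBE18.
0xBE18 = 48664.

48664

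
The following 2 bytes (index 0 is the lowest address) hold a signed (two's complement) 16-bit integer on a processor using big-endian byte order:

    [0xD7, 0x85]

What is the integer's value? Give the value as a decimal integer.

-10363

Big-endian stores the most-significant byte at the lowest address.
The bytes are already most-significant first: 0xD785.
Top bit is set, so as a signed 16-bit value this is 0xD785 − 2^16 = -10363.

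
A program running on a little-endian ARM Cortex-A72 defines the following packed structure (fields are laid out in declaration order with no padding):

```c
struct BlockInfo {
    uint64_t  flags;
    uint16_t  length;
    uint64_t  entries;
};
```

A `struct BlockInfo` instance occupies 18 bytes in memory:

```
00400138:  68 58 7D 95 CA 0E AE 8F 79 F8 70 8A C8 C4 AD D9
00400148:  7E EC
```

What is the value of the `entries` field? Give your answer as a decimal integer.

17041297380370582128

`entries` follows `flags` (8 B), `length` (2 B), so it starts at offset 8 + 2 = 10 and occupies 8 bytes.
Bytes at offsets 10..17: 70 8A C8 C4 AD D9 7E EC.
Little-endian stores the least-significant byte at the lowest address.
Reassemble most-significant byte first: EC 7E D9 AD C4 C8 8A 70 → 0xEC7ED9ADC4C88A70.
0xEC7ED9ADC4C88A70 = 17041297380370582128.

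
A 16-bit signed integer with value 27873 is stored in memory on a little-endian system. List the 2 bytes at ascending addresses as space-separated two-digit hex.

E1 6C

27873 in hexadecimal, padded to 16 bits, is 0x6CE1.
Split into bytes (most-significant first): 6C E1.
In little-endian order the low byte comes first in memory.
So at ascending addresses the bytes are E1 6C.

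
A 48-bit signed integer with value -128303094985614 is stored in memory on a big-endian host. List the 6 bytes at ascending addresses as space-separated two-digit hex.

8B 4F 1B 99 8C 72

Two's complement of -128303094985614 in 48 bits: 128303094985614 = 0x74B0E466738E; invert → 0x8B4F1B998C71; add 1 → 0x8B4F1B998C72.
Split into bytes (most-significant first): 8B 4F 1B 99 8C 72.
Big-endian stores the most-significant byte at the lowest address.
So the memory order matches the most-significant-first order: 8B 4F 1B 99 8C 72.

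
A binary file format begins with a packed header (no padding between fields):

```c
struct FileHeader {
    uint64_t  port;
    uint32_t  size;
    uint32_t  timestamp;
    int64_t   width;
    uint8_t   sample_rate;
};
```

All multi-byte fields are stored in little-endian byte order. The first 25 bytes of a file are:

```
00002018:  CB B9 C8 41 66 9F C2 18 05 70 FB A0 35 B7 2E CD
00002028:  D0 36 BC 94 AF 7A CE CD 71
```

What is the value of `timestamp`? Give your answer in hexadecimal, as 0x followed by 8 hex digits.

0xCD2EB735

`timestamp` follows `port` (8 B), `size` (4 B), so it starts at offset 8 + 4 = 12 and occupies 4 bytes.
Bytes at offsets 12..15: 35 B7 2E CD.
Little-endian stores the least-significant byte at the lowest address.
Reassemble most-significant byte first: CD 2E B7 35 → 0xCD2EB735.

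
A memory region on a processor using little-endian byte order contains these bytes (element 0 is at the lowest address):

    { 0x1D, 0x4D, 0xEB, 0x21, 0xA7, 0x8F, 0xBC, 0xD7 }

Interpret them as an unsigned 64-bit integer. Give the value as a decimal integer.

Little-endian: lowest address holds the least-significant byte.
Reassemble most-significant byte first: D7 BC 8F A7 21 EB 4D 1D → 0xD7BC8FA721EB4D1D.
0xD7BC8FA721EB4D1D = 15545457961767488797.

15545457961767488797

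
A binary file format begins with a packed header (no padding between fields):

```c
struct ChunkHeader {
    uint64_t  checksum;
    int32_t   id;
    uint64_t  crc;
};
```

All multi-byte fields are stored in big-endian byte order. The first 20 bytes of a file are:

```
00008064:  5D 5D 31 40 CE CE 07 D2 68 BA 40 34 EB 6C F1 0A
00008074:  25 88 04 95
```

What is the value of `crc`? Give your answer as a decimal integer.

`crc` follows `checksum` (8 B), `id` (4 B), so it starts at offset 8 + 4 = 12 and occupies 8 bytes.
Bytes at offsets 12..19: EB 6C F1 0A 25 88 04 95.
Big-endian: lowest address holds the most-significant byte.
The bytes are already most-significant first: 0xEB6CF10A25880495.
0xEB6CF10A25880495 = 16964198922279453845.

16964198922279453845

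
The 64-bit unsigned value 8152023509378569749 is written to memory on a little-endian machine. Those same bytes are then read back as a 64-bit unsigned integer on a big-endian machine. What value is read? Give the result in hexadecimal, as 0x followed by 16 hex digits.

8152023509378569749 in 64-bit hexadecimal is 0x7121CE30C5249615.
Stored little-endian, the bytes at ascending addresses are 15 96 24 C5 30 CE 21 71.
Read back as big-endian, the last byte is least significant, giving 0x159624C530CE2171.

0x159624C530CE2171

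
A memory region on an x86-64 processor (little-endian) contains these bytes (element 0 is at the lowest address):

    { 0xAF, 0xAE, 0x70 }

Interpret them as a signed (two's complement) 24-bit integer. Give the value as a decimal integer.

7384751

Little-endian: lowest address holds the least-significant byte.
Reassemble most-significant byte first: 70 AE AF → 0x70AEAF.
0x70AEAF = 7384751.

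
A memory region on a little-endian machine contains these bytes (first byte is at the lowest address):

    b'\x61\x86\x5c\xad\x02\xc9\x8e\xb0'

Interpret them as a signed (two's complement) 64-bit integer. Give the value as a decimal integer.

-5724417063005682079

In little-endian order the low byte comes first in memory.
Reassemble most-significant byte first: B0 8E C9 02 AD 5C 86 61 → 0xB08EC902AD5C8661.
Top bit is set, so as a signed 64-bit value this is 0xB08EC902AD5C8661 − 2^64 = -5724417063005682079.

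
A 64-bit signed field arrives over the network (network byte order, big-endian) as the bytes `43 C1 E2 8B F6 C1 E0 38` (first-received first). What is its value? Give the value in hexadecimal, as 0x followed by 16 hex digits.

0x43C1E28BF6C1E038

Big-endian: lowest address holds the most-significant byte.
The bytes are already most-significant first: 0x43C1E28BF6C1E038.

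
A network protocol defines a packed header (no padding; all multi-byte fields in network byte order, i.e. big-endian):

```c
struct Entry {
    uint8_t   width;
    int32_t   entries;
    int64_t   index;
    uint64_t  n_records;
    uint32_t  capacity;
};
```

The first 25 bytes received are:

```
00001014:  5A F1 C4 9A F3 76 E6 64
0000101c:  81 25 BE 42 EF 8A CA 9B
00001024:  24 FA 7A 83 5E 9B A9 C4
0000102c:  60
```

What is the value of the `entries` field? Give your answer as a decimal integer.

-238773517

`entries` follows `width` (1 byte), so it starts at byte offset 1 and occupies 4 bytes.
Bytes at offsets 1..4: F1 C4 9A F3.
In big-endian order the high byte comes first in memory.
The bytes are already most-significant first: 0xF1C49AF3.
Top bit is set, so as a signed 32-bit value this is 0xF1C49AF3 − 2^32 = -238773517.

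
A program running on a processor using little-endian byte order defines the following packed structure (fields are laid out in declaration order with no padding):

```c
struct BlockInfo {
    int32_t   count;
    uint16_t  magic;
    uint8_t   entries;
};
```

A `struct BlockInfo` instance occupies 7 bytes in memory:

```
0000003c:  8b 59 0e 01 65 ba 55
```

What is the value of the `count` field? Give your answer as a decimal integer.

`count` is the first field, at byte offset 0, occupying 4 bytes.
Bytes at offsets 0..3: 8B 59 0E 01.
In little-endian order the low byte comes first in memory.
Reassemble most-significant byte first: 01 0E 59 8B → 0x010E598B.
0x010E598B = 17717643.

17717643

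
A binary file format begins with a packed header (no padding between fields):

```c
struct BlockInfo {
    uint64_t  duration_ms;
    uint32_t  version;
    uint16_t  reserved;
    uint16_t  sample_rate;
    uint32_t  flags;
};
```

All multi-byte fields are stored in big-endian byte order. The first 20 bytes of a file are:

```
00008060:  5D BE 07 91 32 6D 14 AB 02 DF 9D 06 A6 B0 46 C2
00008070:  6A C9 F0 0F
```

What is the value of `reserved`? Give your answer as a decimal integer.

`reserved` follows `duration_ms` (8 B), `version` (4 B), so it starts at offset 8 + 4 = 12 and occupies 2 bytes.
Bytes at offsets 12..13: A6 B0.
Big-endian stores the most-significant byte at the lowest address.
The bytes are already most-significant first: 0xA6B0.
0xA6B0 = 42672.

42672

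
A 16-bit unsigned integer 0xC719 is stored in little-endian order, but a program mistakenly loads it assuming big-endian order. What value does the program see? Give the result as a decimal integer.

6599

Stored little-endian, the bytes at ascending addresses are 19 C7.
Read back as big-endian, the last byte is least significant, giving 0x19C7.
0x19C7 = 6599.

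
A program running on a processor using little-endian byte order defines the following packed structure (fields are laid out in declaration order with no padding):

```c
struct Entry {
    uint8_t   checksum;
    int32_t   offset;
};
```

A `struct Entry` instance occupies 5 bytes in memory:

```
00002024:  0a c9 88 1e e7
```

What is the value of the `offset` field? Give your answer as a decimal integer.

`offset` follows `checksum` (1 byte), so it starts at byte offset 1 and occupies 4 bytes.
Bytes at offsets 1..4: C9 88 1E E7.
Little-endian: lowest address holds the least-significant byte.
Reassemble most-significant byte first: E7 1E 88 C9 → 0xE71E88C9.
Top bit is set, so as a signed 32-bit value this is 0xE71E88C9 − 2^32 = -417429303.

-417429303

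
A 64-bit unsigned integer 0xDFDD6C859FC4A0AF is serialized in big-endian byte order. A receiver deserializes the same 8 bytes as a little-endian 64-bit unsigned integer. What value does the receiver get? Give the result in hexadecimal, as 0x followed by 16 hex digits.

0xAFA0C49F856CDDDF

Stored big-endian, the bytes at ascending addresses are DF DD 6C 85 9F C4 A0 AF.
Read back as little-endian, the first byte is least significant, giving 0xAFA0C49F856CDDDF.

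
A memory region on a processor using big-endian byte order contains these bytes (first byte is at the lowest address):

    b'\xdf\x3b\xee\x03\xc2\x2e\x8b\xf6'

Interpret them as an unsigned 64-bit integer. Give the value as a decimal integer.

16085712193994001398

Big-endian stores the most-significant byte at the lowest address.
The bytes are already most-significant first: 0xDF3BEE03C22E8BF6.
0xDF3BEE03C22E8BF6 = 16085712193994001398.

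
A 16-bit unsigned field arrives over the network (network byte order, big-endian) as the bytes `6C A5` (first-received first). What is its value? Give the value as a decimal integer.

27813

In big-endian order the high byte comes first in memory.
The bytes are already most-significant first: 0x6CA5.
0x6CA5 = 27813.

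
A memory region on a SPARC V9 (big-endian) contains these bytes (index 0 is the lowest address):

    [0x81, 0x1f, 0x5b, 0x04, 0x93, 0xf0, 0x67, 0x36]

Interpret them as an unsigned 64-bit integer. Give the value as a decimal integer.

Big-endian stores the most-significant byte at the lowest address.
The bytes are already most-significant first: 0x811F5B0493F06736.
0x811F5B0493F06736 = 9304255430390736694.

9304255430390736694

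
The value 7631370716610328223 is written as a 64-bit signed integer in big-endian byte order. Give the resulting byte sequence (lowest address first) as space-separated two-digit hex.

7631370716610328223 in hexadecimal, padded to 64 bits, is 0x69E8133BE8E0769F.
Split into bytes (most-significant first): 69 E8 13 3B E8 E0 76 9F.
Big-endian: lowest address holds the most-significant byte.
So the memory order matches the most-significant-first order: 69 E8 13 3B E8 E0 76 9F.

69 E8 13 3B E8 E0 76 9F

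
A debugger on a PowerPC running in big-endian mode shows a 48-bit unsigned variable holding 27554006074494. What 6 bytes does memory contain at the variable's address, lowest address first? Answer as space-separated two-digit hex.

27554006074494 in hexadecimal, padded to 48 bits, is 0x190F6ABE847E.
Split into bytes (most-significant first): 19 0F 6A BE 84 7E.
Big-endian stores the most-significant byte at the lowest address.
So the memory order matches the most-significant-first order: 19 0F 6A BE 84 7E.

19 0F 6A BE 84 7E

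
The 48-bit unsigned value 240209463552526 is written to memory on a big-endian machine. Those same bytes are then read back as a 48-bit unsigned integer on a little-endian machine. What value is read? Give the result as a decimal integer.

240209463552526 in 48-bit hexadecimal is 0xDA781FBF2A0E.
Stored big-endian, the bytes at ascending addresses are DA 78 1F BF 2A 0E.
Read back as little-endian, the first byte is least significant, giving 0x0E2ABF1F78DA.
0x0E2ABF1F78DA = 15576757926106.

15576757926106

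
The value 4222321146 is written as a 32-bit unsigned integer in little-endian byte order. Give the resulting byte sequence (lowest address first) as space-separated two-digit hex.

4222321146 in hexadecimal, padded to 32 bits, is 0xFBAB81FA.
Split into bytes (most-significant first): FB AB 81 FA.
Little-endian stores the least-significant byte at the lowest address.
So at ascending addresses the bytes are FA 81 AB FB.

FA 81 AB FB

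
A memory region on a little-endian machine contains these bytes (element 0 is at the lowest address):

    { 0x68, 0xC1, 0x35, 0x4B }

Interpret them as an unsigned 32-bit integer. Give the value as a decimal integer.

1261814120

Little-endian stores the least-significant byte at the lowest address.
Reassemble most-significant byte first: 4B 35 C1 68 → 0x4B35C168.
0x4B35C168 = 1261814120.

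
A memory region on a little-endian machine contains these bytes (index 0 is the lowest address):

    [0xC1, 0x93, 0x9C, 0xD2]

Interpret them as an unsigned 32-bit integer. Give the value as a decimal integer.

3533476801

In little-endian order the low byte comes first in memory.
Reassemble most-significant byte first: D2 9C 93 C1 → 0xD29C93C1.
0xD29C93C1 = 3533476801.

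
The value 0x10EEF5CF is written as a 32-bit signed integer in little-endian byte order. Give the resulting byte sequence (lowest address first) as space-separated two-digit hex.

Split into bytes (most-significant first): 10 EE F5 CF.
In little-endian order the low byte comes first in memory.
So at ascending addresses the bytes are CF F5 EE 10.

CF F5 EE 10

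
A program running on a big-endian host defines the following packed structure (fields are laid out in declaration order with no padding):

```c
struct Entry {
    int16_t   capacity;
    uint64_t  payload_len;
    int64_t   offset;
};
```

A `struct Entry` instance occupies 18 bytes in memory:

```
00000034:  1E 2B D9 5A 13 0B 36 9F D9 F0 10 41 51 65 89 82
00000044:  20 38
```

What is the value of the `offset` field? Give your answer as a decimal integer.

`offset` follows `capacity` (2 B), `payload_len` (8 B), so it starts at offset 2 + 8 = 10 and occupies 8 bytes.
Bytes at offsets 10..17: 10 41 51 65 89 82 20 38.
In big-endian order the high byte comes first in memory.
The bytes are already most-significant first: 0x1041516589822038.
0x1041516589822038 = 1171306874633592888.

1171306874633592888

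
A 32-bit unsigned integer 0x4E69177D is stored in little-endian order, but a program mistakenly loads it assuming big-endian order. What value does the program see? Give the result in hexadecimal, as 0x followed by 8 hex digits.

Stored little-endian, the bytes at ascending addresses are 7D 17 69 4E.
Read back as big-endian, the last byte is least significant, giving 0x7D17694E.

0x7D17694E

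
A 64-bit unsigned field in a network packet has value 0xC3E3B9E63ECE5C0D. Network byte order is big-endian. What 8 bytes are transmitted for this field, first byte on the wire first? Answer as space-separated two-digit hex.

Split into bytes (most-significant first): C3 E3 B9 E6 3E CE 5C 0D.
Big-endian stores the most-significant byte at the lowest address.
So the memory order matches the most-significant-first order: C3 E3 B9 E6 3E CE 5C 0D.

C3 E3 B9 E6 3E CE 5C 0D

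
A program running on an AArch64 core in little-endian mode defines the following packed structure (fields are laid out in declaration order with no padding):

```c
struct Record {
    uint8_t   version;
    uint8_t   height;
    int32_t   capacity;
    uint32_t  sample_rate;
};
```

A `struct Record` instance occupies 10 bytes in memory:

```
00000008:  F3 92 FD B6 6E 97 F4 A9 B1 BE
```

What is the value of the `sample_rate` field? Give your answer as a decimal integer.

`sample_rate` follows `version` (1 B), `height` (1 B), `capacity` (4 B), so it starts at offset 1 + 1 + 4 = 6 and occupies 4 bytes.
Bytes at offsets 6..9: F4 A9 B1 BE.
Little-endian: lowest address holds the least-significant byte.
Reassemble most-significant byte first: BE B1 A9 F4 → 0xBEB1A9F4.
0xBEB1A9F4 = 3199314420.

3199314420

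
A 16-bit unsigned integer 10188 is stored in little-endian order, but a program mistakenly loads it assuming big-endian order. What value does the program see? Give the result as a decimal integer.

10188 in 16-bit hexadecimal is 0x27CC.
Stored little-endian, the bytes at ascending addresses are CC 27.
Read back as big-endian, the last byte is least significant, giving 0xCC27.
0xCC27 = 52263.

52263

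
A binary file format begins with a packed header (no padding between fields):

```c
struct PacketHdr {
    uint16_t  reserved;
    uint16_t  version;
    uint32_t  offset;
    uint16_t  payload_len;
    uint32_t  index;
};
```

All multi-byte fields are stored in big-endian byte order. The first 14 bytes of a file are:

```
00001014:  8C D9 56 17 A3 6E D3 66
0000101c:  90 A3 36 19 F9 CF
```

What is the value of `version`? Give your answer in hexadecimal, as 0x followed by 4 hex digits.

`version` follows `reserved` (2 bytes), so it starts at byte offset 2 and occupies 2 bytes.
Bytes at offsets 2..3: 56 17.
In big-endian order the high byte comes first in memory.
The bytes are already most-significant first: 0x5617.

0x5617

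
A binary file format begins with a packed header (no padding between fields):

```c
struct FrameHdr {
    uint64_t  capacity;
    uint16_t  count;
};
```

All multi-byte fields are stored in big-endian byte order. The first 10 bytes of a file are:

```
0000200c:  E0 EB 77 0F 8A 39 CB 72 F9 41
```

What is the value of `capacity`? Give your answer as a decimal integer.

`capacity` is the first field, at byte offset 0, occupying 8 bytes.
Bytes at offsets 0..7: E0 EB 77 0F 8A 39 CB 72.
Big-endian stores the most-significant byte at the lowest address.
The bytes are already most-significant first: 0xE0EB770F8A39CB72.
0xE0EB770F8A39CB72 = 16207178592650120050.

16207178592650120050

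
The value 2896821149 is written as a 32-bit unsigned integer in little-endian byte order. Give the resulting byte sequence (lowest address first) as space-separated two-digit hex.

2896821149 in hexadecimal, padded to 32 bits, is 0xACA9FB9D.
Split into bytes (most-significant first): AC A9 FB 9D.
Little-endian: lowest address holds the least-significant byte.
So at ascending addresses the bytes are 9D FB A9 AC.

9D FB A9 AC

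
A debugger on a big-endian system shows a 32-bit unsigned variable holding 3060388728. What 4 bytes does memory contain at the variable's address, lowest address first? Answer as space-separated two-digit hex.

3060388728 in hexadecimal, padded to 32 bits, is 0xB669D378.
Split into bytes (most-significant first): B6 69 D3 78.
In big-endian order the high byte comes first in memory.
So the memory order matches the most-significant-first order: B6 69 D3 78.

B6 69 D3 78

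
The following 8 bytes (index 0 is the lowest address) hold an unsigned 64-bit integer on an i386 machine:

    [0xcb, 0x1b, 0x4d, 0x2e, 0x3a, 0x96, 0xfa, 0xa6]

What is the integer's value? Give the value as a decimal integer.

12032094531102776267

Little-endian stores the least-significant byte at the lowest address.
Reassemble most-significant byte first: A6 FA 96 3A 2E 4D 1B CB → 0xA6FA963A2E4D1BCB.
0xA6FA963A2E4D1BCB = 12032094531102776267.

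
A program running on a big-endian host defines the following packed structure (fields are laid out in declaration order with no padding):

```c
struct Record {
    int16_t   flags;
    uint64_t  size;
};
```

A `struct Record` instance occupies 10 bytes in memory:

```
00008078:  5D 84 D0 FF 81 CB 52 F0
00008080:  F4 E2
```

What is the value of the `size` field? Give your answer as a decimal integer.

`size` follows `flags` (2 bytes), so it starts at byte offset 2 and occupies 8 bytes.
Bytes at offsets 2..9: D0 FF 81 CB 52 F0 F4 E2.
Big-endian stores the most-significant byte at the lowest address.
The bytes are already most-significant first: 0xD0FF81CB52F0F4E2.
0xD0FF81CB52F0F4E2 = 15059898389220095202.

15059898389220095202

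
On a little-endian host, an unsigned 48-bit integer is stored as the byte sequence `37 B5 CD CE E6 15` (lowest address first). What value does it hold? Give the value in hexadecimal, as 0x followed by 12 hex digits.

0x15E6CECDB537

In little-endian order the low byte comes first in memory.
Reassemble most-significant byte first: 15 E6 CE CD B5 37 → 0x15E6CECDB537.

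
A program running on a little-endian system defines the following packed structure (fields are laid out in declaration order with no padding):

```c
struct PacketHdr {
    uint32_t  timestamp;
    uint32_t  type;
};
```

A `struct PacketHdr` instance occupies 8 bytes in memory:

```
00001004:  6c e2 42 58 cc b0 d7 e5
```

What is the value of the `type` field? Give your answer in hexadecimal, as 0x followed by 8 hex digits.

0xE5D7B0CC

`type` follows `timestamp` (4 bytes), so it starts at byte offset 4 and occupies 4 bytes.
Bytes at offsets 4..7: CC B0 D7 E5.
In little-endian order the low byte comes first in memory.
Reassemble most-significant byte first: E5 D7 B0 CC → 0xE5D7B0CC.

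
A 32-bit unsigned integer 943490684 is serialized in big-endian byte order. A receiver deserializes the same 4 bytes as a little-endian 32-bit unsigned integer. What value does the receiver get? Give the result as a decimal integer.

943490684 in 32-bit hexadecimal is 0x383C867C.
Stored big-endian, the bytes at ascending addresses are 38 3C 86 7C.
Read back as little-endian, the first byte is least significant, giving 0x7C863C38.
0x7C863C38 = 2089172024.

2089172024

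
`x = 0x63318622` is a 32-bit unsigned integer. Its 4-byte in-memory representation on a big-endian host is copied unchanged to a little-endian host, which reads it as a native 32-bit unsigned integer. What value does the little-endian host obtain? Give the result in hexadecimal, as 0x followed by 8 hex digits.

0x22863163

Stored big-endian, the bytes at ascending addresses are 63 31 86 22.
Read back as little-endian, the first byte is least significant, giving 0x22863163.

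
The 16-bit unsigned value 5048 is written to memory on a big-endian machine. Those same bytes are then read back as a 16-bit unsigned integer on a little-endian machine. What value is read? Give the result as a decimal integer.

47123

5048 in 16-bit hexadecimal is 0x13B8.
Stored big-endian, the bytes at ascending addresses are 13 B8.
Read back as little-endian, the first byte is least significant, giving 0xB813.
0xB813 = 47123.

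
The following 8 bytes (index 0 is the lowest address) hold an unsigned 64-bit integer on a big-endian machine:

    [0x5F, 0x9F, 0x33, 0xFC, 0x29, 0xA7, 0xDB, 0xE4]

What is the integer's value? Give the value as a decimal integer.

Big-endian: lowest address holds the most-significant byte.
The bytes are already most-significant first: 0x5F9F33FC29A7DBE4.
0x5F9F33FC29A7DBE4 = 6890283113023790052.

6890283113023790052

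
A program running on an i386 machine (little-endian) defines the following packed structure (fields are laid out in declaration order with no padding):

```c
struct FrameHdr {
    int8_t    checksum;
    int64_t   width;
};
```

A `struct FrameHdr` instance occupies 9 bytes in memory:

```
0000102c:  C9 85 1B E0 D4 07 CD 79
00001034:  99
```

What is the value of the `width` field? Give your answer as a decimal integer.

`width` follows `checksum` (1 byte), so it starts at byte offset 1 and occupies 8 bytes.
Bytes at offsets 1..8: 85 1B E0 D4 07 CD 79 99.
Little-endian stores the least-significant byte at the lowest address.
Reassemble most-significant byte first: 99 79 CD 07 D4 E0 1B 85 → 0x9979CD07D4E01B85.
Top bit is set, so as a signed 64-bit value this is 0x9979CD07D4E01B85 − 2^64 = -7387648280204665979.

-7387648280204665979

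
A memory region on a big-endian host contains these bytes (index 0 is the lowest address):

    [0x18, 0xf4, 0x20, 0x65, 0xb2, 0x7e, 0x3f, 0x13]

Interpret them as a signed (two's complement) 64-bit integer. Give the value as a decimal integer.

1798097772386074387

Big-endian: lowest address holds the most-significant byte.
The bytes are already most-significant first: 0x18F42065B27E3F13.
0x18F42065B27E3F13 = 1798097772386074387.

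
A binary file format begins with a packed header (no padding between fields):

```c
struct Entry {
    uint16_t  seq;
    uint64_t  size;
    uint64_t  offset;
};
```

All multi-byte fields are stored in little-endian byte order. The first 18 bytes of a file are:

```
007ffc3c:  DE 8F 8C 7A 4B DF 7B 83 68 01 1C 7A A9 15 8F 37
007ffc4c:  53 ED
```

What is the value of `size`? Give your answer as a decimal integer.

`size` follows `seq` (2 bytes), so it starts at byte offset 2 and occupies 8 bytes.
Bytes at offsets 2..9: 8C 7A 4B DF 7B 83 68 01.
In little-endian order the low byte comes first in memory.
Reassemble most-significant byte first: 01 68 83 7B DF 4B 7A 8C → 0x0168837BDF4B7A8C.
0x0168837BDF4B7A8C = 101475559666317964.

101475559666317964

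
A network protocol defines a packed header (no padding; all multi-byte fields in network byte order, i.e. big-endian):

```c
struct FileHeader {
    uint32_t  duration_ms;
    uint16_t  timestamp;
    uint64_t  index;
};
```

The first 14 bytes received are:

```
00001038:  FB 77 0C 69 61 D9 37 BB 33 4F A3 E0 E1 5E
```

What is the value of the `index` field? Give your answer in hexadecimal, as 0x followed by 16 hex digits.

`index` follows `duration_ms` (4 B), `timestamp` (2 B), so it starts at offset 4 + 2 = 6 and occupies 8 bytes.
Bytes at offsets 6..13: 37 BB 33 4F A3 E0 E1 5E.
Big-endian: lowest address holds the most-significant byte.
The bytes are already most-significant first: 0x37BB334FA3E0E15E.

0x37BB334FA3E0E15E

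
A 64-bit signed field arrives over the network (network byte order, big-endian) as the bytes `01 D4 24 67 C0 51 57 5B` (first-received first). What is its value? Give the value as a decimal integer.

131770317127374683

Big-endian stores the most-significant byte at the lowest address.
The bytes are already most-significant first: 0x01D42467C051575B.
0x01D42467C051575B = 131770317127374683.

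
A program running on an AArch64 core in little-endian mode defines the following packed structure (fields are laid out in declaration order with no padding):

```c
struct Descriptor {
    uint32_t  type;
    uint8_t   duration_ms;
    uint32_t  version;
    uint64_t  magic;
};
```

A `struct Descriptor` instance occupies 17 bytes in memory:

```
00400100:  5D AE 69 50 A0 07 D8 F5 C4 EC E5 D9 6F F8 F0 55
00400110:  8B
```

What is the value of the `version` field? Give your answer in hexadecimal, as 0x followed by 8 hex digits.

0xC4F5D807

`version` follows `type` (4 B), `duration_ms` (1 B), so it starts at offset 4 + 1 = 5 and occupies 4 bytes.
Bytes at offsets 5..8: 07 D8 F5 C4.
In little-endian order the low byte comes first in memory.
Reassemble most-significant byte first: C4 F5 D8 07 → 0xC4F5D807.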